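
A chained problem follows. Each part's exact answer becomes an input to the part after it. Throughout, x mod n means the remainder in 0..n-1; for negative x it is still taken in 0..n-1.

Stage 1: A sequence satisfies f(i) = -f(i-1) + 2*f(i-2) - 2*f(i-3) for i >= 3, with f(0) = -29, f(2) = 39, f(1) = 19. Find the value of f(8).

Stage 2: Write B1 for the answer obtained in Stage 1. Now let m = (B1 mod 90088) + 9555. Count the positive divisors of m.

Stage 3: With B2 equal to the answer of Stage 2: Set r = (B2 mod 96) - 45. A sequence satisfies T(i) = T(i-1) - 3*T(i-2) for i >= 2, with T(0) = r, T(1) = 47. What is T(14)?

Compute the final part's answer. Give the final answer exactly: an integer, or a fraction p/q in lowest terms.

-117202

Stage 1: f(3) = -1*(39) + 2*(19) - 2*(-29) = 57; iterating: f(3)=57, f(4)=-17, f(5)=53, f(6)=-201, f(7)=341, f(8)=-849; answer -849
Stage 2: B1 = -849; m = 98794; 98794 = 2 * 47 * 1051; number of divisors = (1+1) * (1+1) * (1+1) = 8; answer 8
Stage 3: B2 = 8; r = -37; T(2) = 1*(47) - 3*(-37) = 158; iterating: T(2)=158, T(3)=17, T(4)=-457, T(5)=-508, T(6)=863, T(7)=2387, T(8)=-202, T(9)=-7363, T(10)=-6757, T(11)=15332, T(12)=35603, T(13)=-10393, T(14)=-117202; answer -117202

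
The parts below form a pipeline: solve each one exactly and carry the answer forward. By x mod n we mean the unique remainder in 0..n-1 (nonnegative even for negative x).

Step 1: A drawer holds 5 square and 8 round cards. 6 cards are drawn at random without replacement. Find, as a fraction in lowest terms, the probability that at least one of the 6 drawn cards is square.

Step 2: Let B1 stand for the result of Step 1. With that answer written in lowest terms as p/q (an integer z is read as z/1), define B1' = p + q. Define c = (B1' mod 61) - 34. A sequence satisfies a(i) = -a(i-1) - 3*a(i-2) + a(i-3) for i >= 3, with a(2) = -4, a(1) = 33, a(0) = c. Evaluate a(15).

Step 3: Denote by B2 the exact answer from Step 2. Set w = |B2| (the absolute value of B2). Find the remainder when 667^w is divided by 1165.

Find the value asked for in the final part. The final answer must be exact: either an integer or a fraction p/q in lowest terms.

Step 1: total draws C(13,6) = 1716; complement C(8,6) = 28; favorable 1716 - 28 = 1688; P = 422/429; answer 422/429
Step 2: B1 = 422/429; threaded value p + q = 851; c = 24; a(3) = -1*(-4) - 3*(33) + 1*(24) = -71; iterating: a(3)=-71, a(4)=116, a(5)=93, a(6)=-512, a(7)=349, a(8)=1280, a(9)=-2839, a(10)=-652, a(11)=10449, a(12)=-11332, a(13)=-20667, a(14)=65112, a(15)=-14443; answer -14443
Step 3: B2 = -14443; w = 14443; squarings mod 1165: 667^1=667, 667^2=1024, 667^4=76, 667^8=1116, 667^16=71, 667^32=381, 667^64=701, 667^128=936, 667^256=16, 667^512=256, 667^1024=296, 667^2048=241, 667^4096=996, 667^8192=601; 667^14443 = 667^1 * 667^2 * 667^8 * 667^32 * 667^64 * 667^2048 * 667^4096 * 667^8192 = 1133 (mod 1165); answer 1133

1133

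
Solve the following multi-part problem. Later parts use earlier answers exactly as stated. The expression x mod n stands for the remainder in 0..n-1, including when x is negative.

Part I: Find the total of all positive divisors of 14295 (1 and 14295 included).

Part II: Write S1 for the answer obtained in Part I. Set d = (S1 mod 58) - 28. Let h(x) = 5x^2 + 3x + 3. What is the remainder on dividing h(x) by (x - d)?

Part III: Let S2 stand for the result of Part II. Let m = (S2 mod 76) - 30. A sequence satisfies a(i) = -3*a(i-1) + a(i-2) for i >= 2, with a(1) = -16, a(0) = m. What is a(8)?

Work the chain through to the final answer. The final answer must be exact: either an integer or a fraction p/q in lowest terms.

73533

Part I: 14295 = 3 * 5 * 953; sigma = (1 + 3) * (1 + 5) * (1 + 953) = 4 * 6 * 954 = 22896; answer 22896
Part II: S1 = 22896; d = 16; remainder = value at the root: 5*(16)^2 + 3*(16)^1 + 3 = (1280) + (48) + (3) = 1331; answer 1331
Part III: S2 = 1331; m = 9; a(2) = -3*(-16) + 1*(9) = 57; iterating: a(2)=57, a(3)=-187, a(4)=618, a(5)=-2041, a(6)=6741, a(7)=-22264, a(8)=73533; answer 73533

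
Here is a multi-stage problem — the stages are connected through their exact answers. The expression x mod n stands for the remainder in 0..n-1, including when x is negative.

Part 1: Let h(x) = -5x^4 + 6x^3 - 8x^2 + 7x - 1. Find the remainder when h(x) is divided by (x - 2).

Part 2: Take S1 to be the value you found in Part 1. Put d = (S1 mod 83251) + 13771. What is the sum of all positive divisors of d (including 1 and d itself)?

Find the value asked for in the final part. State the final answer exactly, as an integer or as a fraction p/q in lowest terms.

112860

Part 1: remainder = value at the root: -5*(2)^4 + 6*(2)^3 - 8*(2)^2 + 7*(2)^1 - 1 = (-80) + (48) + (-32) + (14) + (-1) = -51; answer -51
Part 2: S1 = -51; d = 96971; 96971 = 7^2 * 1979; sigma = (1 + 7 + 49) * (1 + 1979) = 57 * 1980 = 112860; answer 112860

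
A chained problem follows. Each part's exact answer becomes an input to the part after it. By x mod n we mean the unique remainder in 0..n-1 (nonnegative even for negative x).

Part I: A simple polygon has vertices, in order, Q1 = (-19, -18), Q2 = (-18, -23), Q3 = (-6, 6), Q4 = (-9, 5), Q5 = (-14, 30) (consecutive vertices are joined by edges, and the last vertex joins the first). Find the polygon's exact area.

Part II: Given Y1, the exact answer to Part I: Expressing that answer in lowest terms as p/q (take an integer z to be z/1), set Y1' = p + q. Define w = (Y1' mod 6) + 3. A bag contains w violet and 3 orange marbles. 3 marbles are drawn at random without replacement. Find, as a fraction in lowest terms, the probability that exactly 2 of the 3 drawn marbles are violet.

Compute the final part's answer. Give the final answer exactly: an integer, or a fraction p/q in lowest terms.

28/55

Part I: cross terms: (-19*-23 - -18*-18)=113, (-18*6 - -6*-23)=-246, (-6*5 - -9*6)=24, (-9*30 - -14*5)=-200, (-14*-18 - -19*30)=822; twice the area = |513| = 513; area = 513/2; answer 513/2
Part II: Y1 = 513/2; threaded value p + q = 515; w = 8; total draws C(11,3) = 165; favorable C(8,2)*C(3,1) = 84; P = 28/55; answer 28/55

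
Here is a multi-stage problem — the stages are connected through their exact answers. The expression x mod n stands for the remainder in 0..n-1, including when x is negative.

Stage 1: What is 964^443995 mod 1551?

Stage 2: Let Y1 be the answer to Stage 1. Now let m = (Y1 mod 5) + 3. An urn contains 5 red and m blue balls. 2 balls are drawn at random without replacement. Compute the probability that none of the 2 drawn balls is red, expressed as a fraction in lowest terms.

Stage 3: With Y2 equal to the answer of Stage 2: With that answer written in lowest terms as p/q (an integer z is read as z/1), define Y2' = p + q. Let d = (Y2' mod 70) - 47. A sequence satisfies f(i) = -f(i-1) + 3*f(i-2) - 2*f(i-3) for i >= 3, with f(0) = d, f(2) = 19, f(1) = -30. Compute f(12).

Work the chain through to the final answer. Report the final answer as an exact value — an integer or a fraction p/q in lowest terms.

Stage 1: squarings mod 1551: 964^1=964, 964^2=247, 964^4=520, 964^8=526, 964^16=598, 964^32=874, 964^64=784, 964^128=460, 964^256=664, 964^512=412, 964^1024=685, 964^2048=823, 964^4096=1093, 964^8192=379, 964^16384=949, 964^32768=1021, 964^65536=169, 964^131072=643, 964^262144=883; 964^443995 = 964^1 * 964^2 * 964^8 * 964^16 * 964^64 * 964^512 * 964^1024 * 964^16384 * 964^32768 * 964^131072 * 964^262144 = 241 (mod 1551); answer 241
Stage 2: Y1 = 241; m = 4; total draws C(9,2) = 36; favorable C(4,2) = 6; P = 1/6; answer 1/6
Stage 3: Y2 = 1/6; threaded value p + q = 7; d = -40; f(3) = -1*(19) + 3*(-30) - 2*(-40) = -29; iterating: f(3)=-29, f(4)=146, f(5)=-271, f(6)=767, f(7)=-1872, f(8)=4715, f(9)=-11865, f(10)=29754, f(11)=-74779, f(12)=187771; answer 187771

187771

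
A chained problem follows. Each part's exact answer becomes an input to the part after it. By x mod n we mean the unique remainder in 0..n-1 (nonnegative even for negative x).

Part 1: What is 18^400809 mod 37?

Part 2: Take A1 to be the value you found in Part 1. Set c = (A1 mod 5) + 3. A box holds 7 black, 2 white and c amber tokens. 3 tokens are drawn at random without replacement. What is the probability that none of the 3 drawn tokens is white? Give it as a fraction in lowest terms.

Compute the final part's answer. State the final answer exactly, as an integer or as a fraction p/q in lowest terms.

Part 1: squarings mod 37: 18^1=18, 18^2=28, 18^4=7, 18^8=12, 18^16=33, 18^32=16, 18^64=34, 18^128=9, 18^256=7, 18^512=12, 18^1024=33, 18^2048=16, 18^4096=34, 18^8192=9, 18^16384=7, 18^32768=12, 18^65536=33, 18^131072=16, 18^262144=34; 18^400809 = 18^1 * 18^8 * 18^32 * 18^128 * 18^256 * 18^1024 * 18^2048 * 18^4096 * 18^131072 * 18^262144 = 14 (mod 37); answer 14
Part 2: A1 = 14; c = 7; total draws C(16,3) = 560; favorable C(14,3) = 364; P = 13/20; answer 13/20

13/20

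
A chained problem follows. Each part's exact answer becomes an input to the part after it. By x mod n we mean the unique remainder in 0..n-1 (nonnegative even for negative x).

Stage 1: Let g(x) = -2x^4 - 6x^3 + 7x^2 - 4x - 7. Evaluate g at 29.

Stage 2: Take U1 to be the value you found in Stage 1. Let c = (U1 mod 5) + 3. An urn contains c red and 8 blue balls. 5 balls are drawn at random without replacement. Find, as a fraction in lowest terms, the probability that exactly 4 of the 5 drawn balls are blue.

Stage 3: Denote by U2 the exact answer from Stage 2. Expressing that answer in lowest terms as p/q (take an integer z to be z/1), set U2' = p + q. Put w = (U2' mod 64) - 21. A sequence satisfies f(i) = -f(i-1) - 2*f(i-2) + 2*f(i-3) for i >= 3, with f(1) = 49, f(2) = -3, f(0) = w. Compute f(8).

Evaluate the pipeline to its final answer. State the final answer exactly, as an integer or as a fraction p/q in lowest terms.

-221

Stage 1: -2*(29)^4 - 6*(29)^3 + 7*(29)^2 - 4*(29)^1 - 7 = (-1414562) + (-146334) + (5887) + (-116) + (-7) = -1555132; answer -1555132
Stage 2: U1 = -1555132; c = 6; total draws C(14,5) = 2002; favorable C(8,4)*C(6,1) = 420; P = 30/143; answer 30/143
Stage 3: U2 = 30/143; threaded value p + q = 173; w = 24; f(3) = -1*(-3) - 2*(49) + 2*(24) = -47; iterating: f(3)=-47, f(4)=151, f(5)=-63, f(6)=-333, f(7)=761, f(8)=-221; answer -221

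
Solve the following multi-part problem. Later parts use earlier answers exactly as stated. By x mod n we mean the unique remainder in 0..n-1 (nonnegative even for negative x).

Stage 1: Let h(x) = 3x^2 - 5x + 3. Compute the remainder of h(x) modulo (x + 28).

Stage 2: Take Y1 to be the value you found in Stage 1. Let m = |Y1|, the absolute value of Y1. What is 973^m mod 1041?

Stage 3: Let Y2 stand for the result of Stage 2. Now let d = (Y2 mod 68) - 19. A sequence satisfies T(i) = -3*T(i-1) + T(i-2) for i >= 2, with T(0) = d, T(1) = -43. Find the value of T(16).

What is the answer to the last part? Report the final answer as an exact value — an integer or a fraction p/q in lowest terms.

2643428649

Stage 1: remainder = value at the root: 3*(-28)^2 - 5*(-28)^1 + 3 = (2352) + (140) + (3) = 2495; answer 2495
Stage 2: Y1 = 2495; m = 2495; squarings mod 1041: 973^1=973, 973^2=460, 973^4=277, 973^8=736, 973^16=376, 973^32=841, 973^64=442, 973^128=697, 973^256=703, 973^512=775, 973^1024=1009, 973^2048=1024; 973^2495 = 973^1 * 973^2 * 973^4 * 973^8 * 973^16 * 973^32 * 973^128 * 973^256 * 973^2048 = 34 (mod 1041); answer 34
Stage 3: Y2 = 34; d = 15; T(2) = -3*(-43) + 1*(15) = 144; iterating: T(2)=144, T(3)=-475, T(4)=1569, T(5)=-5182, T(6)=17115, T(7)=-56527, T(8)=186696, T(9)=-616615, T(10)=2036541, T(11)=-6726238, T(12)=22215255, T(13)=-73372003, T(14)=242331264, T(15)=-800365795, T(16)=2643428649; answer 2643428649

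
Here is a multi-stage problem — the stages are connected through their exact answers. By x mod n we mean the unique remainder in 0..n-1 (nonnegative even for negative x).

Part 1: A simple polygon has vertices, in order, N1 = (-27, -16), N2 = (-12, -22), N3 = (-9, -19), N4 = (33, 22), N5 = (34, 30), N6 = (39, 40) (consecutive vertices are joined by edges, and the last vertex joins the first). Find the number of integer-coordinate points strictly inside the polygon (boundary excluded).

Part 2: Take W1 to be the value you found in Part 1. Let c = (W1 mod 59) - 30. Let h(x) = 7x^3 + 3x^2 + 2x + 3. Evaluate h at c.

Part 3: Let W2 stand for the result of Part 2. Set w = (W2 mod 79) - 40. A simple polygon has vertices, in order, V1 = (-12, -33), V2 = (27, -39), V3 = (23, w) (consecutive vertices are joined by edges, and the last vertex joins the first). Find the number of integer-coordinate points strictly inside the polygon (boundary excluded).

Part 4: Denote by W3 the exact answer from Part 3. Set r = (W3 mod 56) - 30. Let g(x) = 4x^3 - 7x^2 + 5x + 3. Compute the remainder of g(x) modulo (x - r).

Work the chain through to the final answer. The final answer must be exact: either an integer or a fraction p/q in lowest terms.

Part 1: cross terms: (-27*-22 - -12*-16)=402, (-12*-19 - -9*-22)=30, (-9*22 - 33*-19)=429, (33*30 - 34*22)=242, (34*40 - 39*30)=190, (39*-16 - -27*40)=456; twice the area = |1749| = 1749; area = 1749/2; boundary points = 3 + 3 + 1 + 1 + 5 + 2 = 15; strictly interior points = area - boundary/2 + 1 = 868; answer 868
Part 2: W1 = 868; c = 12; 7*(12)^3 + 3*(12)^2 + 2*(12)^1 + 3 = (12096) + (432) + (24) + (3) = 12555; answer 12555
Part 3: W2 = 12555; w = 33; cross terms: (-12*-39 - 27*-33)=1359, (27*33 - 23*-39)=1788, (23*-33 - -12*33)=-363; twice the area = |2784| = 2784; area = 1392; boundary points = 3 + 4 + 1 = 8; strictly interior points = area - boundary/2 + 1 = 1389; answer 1389
Part 4: W3 = 1389; r = 15; remainder = value at the root: 4*(15)^3 - 7*(15)^2 + 5*(15)^1 + 3 = (13500) + (-1575) + (75) + (3) = 12003; answer 12003

12003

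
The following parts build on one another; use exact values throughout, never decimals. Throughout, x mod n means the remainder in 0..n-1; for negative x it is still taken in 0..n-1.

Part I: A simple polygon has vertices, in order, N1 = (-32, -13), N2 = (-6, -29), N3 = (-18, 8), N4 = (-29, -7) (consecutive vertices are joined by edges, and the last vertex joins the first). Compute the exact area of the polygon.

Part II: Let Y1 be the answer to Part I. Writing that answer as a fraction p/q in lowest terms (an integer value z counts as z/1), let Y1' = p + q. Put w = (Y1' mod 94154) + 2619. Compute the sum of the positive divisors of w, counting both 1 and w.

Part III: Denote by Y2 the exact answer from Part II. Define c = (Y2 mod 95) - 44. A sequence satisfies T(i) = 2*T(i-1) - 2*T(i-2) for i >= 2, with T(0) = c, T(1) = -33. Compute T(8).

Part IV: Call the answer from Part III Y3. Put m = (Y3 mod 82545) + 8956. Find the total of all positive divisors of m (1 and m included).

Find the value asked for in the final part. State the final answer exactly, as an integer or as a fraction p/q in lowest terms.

32256

Part I: cross terms: (-32*-29 - -6*-13)=850, (-6*8 - -18*-29)=-570, (-18*-7 - -29*8)=358, (-29*-13 - -32*-7)=153; twice the area = |791| = 791; area = 791/2; answer 791/2
Part II: Y1 = 791/2; threaded value p + q = 793; w = 3412; 3412 = 2^2 * 853; sigma = (1 + 2 + 4) * (1 + 853) = 7 * 854 = 5978; answer 5978
Part III: Y2 = 5978; c = 44; T(2) = 2*(-33) - 2*(44) = -154; iterating: T(2)=-154, T(3)=-242, T(4)=-176, T(5)=132, T(6)=616, T(7)=968, T(8)=704; answer 704
Part IV: Y3 = 704; m = 9660; 9660 = 2^2 * 3 * 5 * 7 * 23; sigma = (1 + 2 + 4) * (1 + 3) * (1 + 5) * (1 + 7) * (1 + 23) = 7 * 4 * 6 * 8 * 24 = 32256; answer 32256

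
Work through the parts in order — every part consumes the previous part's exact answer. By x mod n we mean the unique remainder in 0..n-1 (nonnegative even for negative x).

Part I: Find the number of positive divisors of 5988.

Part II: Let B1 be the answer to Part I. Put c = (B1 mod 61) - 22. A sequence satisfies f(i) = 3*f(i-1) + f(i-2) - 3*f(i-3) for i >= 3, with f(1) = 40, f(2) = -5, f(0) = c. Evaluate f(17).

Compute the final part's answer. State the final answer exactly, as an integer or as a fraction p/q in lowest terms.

80712640

Part I: 5988 = 2^2 * 3 * 499; number of divisors = (2+1) * (1+1) * (1+1) = 12; answer 12
Part II: B1 = 12; c = -10; f(3) = 3*(-5) + 1*(40) - 3*(-10) = 55; iterating: f(3)=55, f(4)=40, f(5)=190, f(6)=445, f(7)=1405, f(8)=4090, f(9)=12340, f(10)=36895, f(11)=110755, f(12)=332140, f(13)=996490, f(14)=2989345, f(15)=8968105, f(16)=26904190, f(17)=80712640; answer 80712640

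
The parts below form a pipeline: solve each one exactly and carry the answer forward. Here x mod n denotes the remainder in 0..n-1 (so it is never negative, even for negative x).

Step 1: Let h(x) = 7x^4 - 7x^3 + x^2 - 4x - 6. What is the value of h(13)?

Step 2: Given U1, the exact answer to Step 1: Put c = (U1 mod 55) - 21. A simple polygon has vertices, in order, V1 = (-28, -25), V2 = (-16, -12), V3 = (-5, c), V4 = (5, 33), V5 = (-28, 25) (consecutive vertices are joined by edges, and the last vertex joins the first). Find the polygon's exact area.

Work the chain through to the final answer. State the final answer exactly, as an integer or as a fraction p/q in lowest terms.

2097/2

Step 1: 7*(13)^4 - 7*(13)^3 + 1*(13)^2 - 4*(13)^1 - 6 = (199927) + (-15379) + (169) + (-52) + (-6) = 184659; answer 184659
Step 2: U1 = 184659; c = 3; cross terms: (-28*-12 - -16*-25)=-64, (-16*3 - -5*-12)=-108, (-5*33 - 5*3)=-180, (5*25 - -28*33)=1049, (-28*-25 - -28*25)=1400; twice the area = |2097| = 2097; area = 2097/2; answer 2097/2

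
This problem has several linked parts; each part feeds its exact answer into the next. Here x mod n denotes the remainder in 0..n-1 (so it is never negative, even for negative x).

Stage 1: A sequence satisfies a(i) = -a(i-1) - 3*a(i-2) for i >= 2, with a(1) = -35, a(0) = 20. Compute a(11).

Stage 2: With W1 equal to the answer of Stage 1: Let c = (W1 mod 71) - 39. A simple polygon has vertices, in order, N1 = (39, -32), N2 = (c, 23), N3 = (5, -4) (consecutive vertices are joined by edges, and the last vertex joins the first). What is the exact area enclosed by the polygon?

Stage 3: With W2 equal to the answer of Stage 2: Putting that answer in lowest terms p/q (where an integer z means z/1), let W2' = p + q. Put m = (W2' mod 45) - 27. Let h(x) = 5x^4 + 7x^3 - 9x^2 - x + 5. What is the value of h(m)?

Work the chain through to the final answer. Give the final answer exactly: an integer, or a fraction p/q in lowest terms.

1092415

Stage 1: a(2) = -1*(-35) - 3*(20) = -25; iterating: a(2)=-25, a(3)=130, a(4)=-55, a(5)=-335, a(6)=500, a(7)=505, a(8)=-2005, a(9)=490, a(10)=5525, a(11)=-6995; answer -6995
Stage 2: W1 = -6995; c = -5; cross terms: (39*23 - -5*-32)=737, (-5*-4 - 5*23)=-95, (5*-32 - 39*-4)=-4; twice the area = |638| = 638; area = 319; answer 319
Stage 3: W2 = 319; threaded value p + q = 320; m = -22; 5*(-22)^4 + 7*(-22)^3 - 9*(-22)^2 - 1*(-22)^1 + 5 = (1171280) + (-74536) + (-4356) + (22) + (5) = 1092415; answer 1092415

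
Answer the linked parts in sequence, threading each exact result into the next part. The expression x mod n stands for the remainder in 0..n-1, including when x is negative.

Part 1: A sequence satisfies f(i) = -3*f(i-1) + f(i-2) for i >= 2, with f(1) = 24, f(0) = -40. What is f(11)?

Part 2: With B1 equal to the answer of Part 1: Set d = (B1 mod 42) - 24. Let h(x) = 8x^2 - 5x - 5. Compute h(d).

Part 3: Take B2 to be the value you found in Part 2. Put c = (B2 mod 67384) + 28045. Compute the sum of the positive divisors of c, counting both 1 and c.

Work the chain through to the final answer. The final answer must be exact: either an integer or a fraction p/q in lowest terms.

46440

Part 1: f(2) = -3*(24) + 1*(-40) = -112; iterating: f(2)=-112, f(3)=360, f(4)=-1192, f(5)=3936, f(6)=-13000, f(7)=42936, f(8)=-141808, f(9)=468360, f(10)=-1546888, f(11)=5109024; answer 5109024
Part 2: B1 = 5109024; d = -6; 8*(-6)^2 - 5*(-6)^1 - 5 = (288) + (30) + (-5) = 313; answer 313
Part 3: B2 = 313; c = 28358; 28358 = 2 * 11 * 1289; sigma = (1 + 2) * (1 + 11) * (1 + 1289) = 3 * 12 * 1290 = 46440; answer 46440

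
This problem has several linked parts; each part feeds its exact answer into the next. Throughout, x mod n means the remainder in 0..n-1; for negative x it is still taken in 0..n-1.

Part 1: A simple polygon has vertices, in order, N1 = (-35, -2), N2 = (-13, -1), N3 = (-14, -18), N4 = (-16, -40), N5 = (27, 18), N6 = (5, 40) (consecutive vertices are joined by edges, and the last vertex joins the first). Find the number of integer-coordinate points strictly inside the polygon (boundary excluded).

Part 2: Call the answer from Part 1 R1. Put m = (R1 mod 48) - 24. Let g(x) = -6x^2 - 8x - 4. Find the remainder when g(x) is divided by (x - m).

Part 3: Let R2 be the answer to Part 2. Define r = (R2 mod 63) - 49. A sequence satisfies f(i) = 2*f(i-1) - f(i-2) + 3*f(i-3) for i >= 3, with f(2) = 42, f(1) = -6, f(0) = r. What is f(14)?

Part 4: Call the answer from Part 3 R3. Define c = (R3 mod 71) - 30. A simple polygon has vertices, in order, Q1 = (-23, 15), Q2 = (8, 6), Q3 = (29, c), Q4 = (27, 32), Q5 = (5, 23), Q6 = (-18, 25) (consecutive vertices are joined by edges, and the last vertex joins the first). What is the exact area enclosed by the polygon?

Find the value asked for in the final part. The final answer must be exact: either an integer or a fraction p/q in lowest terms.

Part 1: cross terms: (-35*-1 - -13*-2)=9, (-13*-18 - -14*-1)=220, (-14*-40 - -16*-18)=272, (-16*18 - 27*-40)=792, (27*40 - 5*18)=990, (5*-2 - -35*40)=1390; twice the area = |3673| = 3673; area = 3673/2; boundary points = 1 + 1 + 2 + 1 + 22 + 2 = 29; strictly interior points = area - boundary/2 + 1 = 1823; answer 1823
Part 2: R1 = 1823; m = 23; remainder = value at the root: -6*(23)^2 - 8*(23)^1 - 4 = (-3174) + (-184) + (-4) = -3362; answer -3362
Part 3: R2 = -3362; r = -9; f(3) = 2*(42) - 1*(-6) + 3*(-9) = 63; iterating: f(3)=63, f(4)=66, f(5)=195, f(6)=513, f(7)=1029, f(8)=2130, f(9)=4770, f(10)=10497, f(11)=22614, f(12)=49041, f(13)=106959, f(14)=232719; answer 232719
Part 4: R3 = 232719; c = 22; cross terms: (-23*6 - 8*15)=-258, (8*22 - 29*6)=2, (29*32 - 27*22)=334, (27*23 - 5*32)=461, (5*25 - -18*23)=539, (-18*15 - -23*25)=305; twice the area = |1383| = 1383; area = 1383/2; answer 1383/2

1383/2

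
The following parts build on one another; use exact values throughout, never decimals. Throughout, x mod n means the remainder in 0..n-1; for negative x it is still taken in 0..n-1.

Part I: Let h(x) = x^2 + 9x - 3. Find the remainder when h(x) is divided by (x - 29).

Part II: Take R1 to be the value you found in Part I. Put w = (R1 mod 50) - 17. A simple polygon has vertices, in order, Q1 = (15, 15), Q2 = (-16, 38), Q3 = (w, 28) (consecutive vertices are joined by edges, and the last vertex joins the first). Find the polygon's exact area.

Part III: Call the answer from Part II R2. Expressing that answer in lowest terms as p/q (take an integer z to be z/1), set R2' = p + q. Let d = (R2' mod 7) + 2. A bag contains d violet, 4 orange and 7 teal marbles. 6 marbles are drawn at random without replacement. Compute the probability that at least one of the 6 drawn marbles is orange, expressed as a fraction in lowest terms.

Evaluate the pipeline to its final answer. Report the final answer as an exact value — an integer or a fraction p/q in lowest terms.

Part I: remainder = value at the root: 1*(29)^2 + 9*(29)^1 - 3 = (841) + (261) + (-3) = 1099; answer 1099
Part II: R1 = 1099; w = 32; cross terms: (15*38 - -16*15)=810, (-16*28 - 32*38)=-1664, (32*15 - 15*28)=60; twice the area = |-794| = 794; area = 397; answer 397
Part III: R2 = 397; threaded value p + q = 398; d = 8; total draws C(19,6) = 27132; complement C(15,6) = 5005; favorable 27132 - 5005 = 22127; P = 3161/3876; answer 3161/3876

3161/3876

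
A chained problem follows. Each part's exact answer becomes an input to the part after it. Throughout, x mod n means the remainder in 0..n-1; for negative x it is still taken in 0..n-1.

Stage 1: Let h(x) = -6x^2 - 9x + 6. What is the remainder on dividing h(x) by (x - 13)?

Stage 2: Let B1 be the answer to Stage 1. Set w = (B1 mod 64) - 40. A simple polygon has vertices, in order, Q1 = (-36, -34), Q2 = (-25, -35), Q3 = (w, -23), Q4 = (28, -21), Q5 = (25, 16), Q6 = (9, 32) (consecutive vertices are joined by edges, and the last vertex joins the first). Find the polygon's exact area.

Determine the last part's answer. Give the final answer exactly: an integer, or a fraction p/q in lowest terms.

1961

Stage 1: remainder = value at the root: -6*(13)^2 - 9*(13)^1 + 6 = (-1014) + (-117) + (6) = -1125; answer -1125
Stage 2: B1 = -1125; w = -13; cross terms: (-36*-35 - -25*-34)=410, (-25*-23 - -13*-35)=120, (-13*-21 - 28*-23)=917, (28*16 - 25*-21)=973, (25*32 - 9*16)=656, (9*-34 - -36*32)=846; twice the area = |3922| = 3922; area = 1961; answer 1961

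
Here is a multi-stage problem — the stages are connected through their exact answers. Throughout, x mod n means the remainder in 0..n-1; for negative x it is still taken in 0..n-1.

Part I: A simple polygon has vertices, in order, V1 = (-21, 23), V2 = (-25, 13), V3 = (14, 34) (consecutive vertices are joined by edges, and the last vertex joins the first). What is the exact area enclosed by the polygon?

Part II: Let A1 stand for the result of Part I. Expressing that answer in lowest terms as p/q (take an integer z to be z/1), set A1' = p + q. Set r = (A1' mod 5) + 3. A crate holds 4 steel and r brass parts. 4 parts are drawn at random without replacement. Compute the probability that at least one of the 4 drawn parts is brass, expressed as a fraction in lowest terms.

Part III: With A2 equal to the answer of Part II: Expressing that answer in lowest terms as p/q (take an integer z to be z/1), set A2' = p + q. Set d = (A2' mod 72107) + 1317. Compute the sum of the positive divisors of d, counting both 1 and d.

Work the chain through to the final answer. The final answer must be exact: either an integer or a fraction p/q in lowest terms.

4200

Part I: cross terms: (-21*13 - -25*23)=302, (-25*34 - 14*13)=-1032, (14*23 - -21*34)=1036; twice the area = |306| = 306; area = 153; answer 153
Part II: A1 = 153; threaded value p + q = 154; r = 7; total draws C(11,4) = 330; complement C(4,4) = 1; favorable 330 - 1 = 329; P = 329/330; answer 329/330
Part III: A2 = 329/330; threaded value p + q = 659; d = 1976; 1976 = 2^3 * 13 * 19; sigma = (1 + 2 + 4 + 8) * (1 + 13) * (1 + 19) = 15 * 14 * 20 = 4200; answer 4200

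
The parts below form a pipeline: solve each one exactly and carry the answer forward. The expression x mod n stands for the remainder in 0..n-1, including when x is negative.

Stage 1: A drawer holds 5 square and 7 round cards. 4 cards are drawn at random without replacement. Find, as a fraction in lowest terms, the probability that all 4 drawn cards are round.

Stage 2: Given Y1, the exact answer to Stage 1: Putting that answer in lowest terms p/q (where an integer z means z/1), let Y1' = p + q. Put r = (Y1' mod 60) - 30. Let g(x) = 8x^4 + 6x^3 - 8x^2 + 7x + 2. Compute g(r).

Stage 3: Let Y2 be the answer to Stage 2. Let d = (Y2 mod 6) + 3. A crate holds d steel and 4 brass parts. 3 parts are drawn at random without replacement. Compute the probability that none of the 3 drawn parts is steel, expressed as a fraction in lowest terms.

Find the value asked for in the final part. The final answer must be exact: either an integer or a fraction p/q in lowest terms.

Stage 1: total draws C(12,4) = 495; favorable C(7,4) = 35; P = 7/99; answer 7/99
Stage 2: Y1 = 7/99; threaded value p + q = 106; r = 16; 8*(16)^4 + 6*(16)^3 - 8*(16)^2 + 7*(16)^1 + 2 = (524288) + (24576) + (-2048) + (112) + (2) = 546930; answer 546930
Stage 3: Y2 = 546930; d = 3; total draws C(7,3) = 35; favorable C(4,3) = 4; P = 4/35; answer 4/35

4/35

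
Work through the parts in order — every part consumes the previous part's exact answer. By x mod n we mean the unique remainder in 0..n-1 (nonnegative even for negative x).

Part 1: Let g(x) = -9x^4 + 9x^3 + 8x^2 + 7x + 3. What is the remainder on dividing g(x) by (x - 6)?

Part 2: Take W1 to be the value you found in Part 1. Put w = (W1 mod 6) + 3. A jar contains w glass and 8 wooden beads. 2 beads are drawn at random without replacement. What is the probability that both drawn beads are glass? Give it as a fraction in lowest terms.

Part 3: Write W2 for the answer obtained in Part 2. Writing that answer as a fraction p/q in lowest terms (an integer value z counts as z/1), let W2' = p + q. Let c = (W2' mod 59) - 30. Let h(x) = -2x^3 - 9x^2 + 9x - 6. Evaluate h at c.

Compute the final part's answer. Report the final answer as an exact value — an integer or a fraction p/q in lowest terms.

Part 1: remainder = value at the root: -9*(6)^4 + 9*(6)^3 + 8*(6)^2 + 7*(6)^1 + 3 = (-11664) + (1944) + (288) + (42) + (3) = -9387; answer -9387
Part 2: W1 = -9387; w = 6; total draws C(14,2) = 91; favorable C(6,2) = 15; P = 15/91; answer 15/91
Part 3: W2 = 15/91; threaded value p + q = 106; c = 17; -2*(17)^3 - 9*(17)^2 + 9*(17)^1 - 6 = (-9826) + (-2601) + (153) + (-6) = -12280; answer -12280

-12280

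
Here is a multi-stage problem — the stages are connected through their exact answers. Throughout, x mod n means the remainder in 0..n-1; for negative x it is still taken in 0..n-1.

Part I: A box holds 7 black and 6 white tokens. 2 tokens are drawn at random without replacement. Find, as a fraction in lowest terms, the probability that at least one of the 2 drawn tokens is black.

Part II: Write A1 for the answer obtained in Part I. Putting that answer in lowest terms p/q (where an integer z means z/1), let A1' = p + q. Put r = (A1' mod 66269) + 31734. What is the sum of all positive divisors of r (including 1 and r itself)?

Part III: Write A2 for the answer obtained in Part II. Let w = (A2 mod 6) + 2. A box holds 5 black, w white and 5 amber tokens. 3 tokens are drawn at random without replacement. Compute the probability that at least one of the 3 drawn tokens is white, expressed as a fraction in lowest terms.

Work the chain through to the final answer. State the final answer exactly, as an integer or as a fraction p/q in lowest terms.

5/11

Part I: total draws C(13,2) = 78; complement C(6,2) = 15; favorable 78 - 15 = 63; P = 21/26; answer 21/26
Part II: A1 = 21/26; threaded value p + q = 47; r = 31781; 31781 = 61 * 521; sigma = (1 + 61) * (1 + 521) = 62 * 522 = 32364; answer 32364
Part III: A2 = 32364; w = 2; total draws C(12,3) = 220; complement C(10,3) = 120; favorable 220 - 120 = 100; P = 5/11; answer 5/11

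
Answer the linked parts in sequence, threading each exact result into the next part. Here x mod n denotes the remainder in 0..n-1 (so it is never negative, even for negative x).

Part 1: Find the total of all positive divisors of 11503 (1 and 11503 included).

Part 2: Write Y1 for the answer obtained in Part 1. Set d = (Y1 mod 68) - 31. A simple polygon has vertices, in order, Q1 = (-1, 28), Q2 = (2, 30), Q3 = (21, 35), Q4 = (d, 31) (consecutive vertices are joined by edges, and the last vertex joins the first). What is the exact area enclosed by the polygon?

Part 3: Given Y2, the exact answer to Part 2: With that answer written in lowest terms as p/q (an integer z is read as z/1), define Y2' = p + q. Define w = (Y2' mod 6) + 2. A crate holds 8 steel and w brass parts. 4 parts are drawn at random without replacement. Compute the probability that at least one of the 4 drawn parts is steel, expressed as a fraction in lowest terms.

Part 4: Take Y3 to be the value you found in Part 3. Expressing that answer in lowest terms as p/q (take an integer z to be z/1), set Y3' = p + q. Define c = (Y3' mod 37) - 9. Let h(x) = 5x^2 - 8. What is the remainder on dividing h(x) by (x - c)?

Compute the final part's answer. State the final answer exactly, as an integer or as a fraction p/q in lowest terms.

Part 1: 11503 is prime, so its only divisors are 1 and 11503; sigma = 1 + 11503 = 11504; answer 11504
Part 2: Y1 = 11504; d = -19; cross terms: (-1*30 - 2*28)=-86, (2*35 - 21*30)=-560, (21*31 - -19*35)=1316, (-19*28 - -1*31)=-501; twice the area = |169| = 169; area = 169/2; answer 169/2
Part 3: Y2 = 169/2; threaded value p + q = 171; w = 5; total draws C(13,4) = 715; complement C(5,4) = 5; favorable 715 - 5 = 710; P = 142/143; answer 142/143
Part 4: Y3 = 142/143; threaded value p + q = 285; c = 17; remainder = value at the root: 5*(17)^2 - 8 = (1445) + (-8) = 1437; answer 1437

1437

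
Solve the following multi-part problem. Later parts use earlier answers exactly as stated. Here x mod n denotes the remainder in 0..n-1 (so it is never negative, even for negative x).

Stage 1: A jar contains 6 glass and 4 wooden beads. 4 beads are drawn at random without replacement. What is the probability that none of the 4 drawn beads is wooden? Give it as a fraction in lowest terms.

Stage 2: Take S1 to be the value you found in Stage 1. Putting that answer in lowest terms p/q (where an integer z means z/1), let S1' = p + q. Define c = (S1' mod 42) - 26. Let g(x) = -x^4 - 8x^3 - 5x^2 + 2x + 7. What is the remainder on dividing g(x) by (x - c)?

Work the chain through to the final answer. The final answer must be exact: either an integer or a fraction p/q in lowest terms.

-4613

Stage 1: total draws C(10,4) = 210; favorable C(6,4) = 15; P = 1/14; answer 1/14
Stage 2: S1 = 1/14; threaded value p + q = 15; c = -11; remainder = value at the root: -1*(-11)^4 - 8*(-11)^3 - 5*(-11)^2 + 2*(-11)^1 + 7 = (-14641) + (10648) + (-605) + (-22) + (7) = -4613; answer -4613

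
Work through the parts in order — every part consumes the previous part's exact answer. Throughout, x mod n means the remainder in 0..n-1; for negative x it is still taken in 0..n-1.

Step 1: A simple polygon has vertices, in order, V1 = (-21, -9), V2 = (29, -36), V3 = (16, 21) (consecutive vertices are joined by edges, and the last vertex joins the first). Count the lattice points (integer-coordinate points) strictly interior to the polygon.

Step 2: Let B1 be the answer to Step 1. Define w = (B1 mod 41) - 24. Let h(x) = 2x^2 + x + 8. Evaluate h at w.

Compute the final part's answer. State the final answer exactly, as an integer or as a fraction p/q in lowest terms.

Step 1: cross terms: (-21*-36 - 29*-9)=1017, (29*21 - 16*-36)=1185, (16*-9 - -21*21)=297; twice the area = |2499| = 2499; area = 2499/2; boundary points = 1 + 1 + 1 = 3; strictly interior points = area - boundary/2 + 1 = 1249; answer 1249
Step 2: B1 = 1249; w = -5; 2*(-5)^2 + 1*(-5)^1 + 8 = (50) + (-5) + (8) = 53; answer 53

53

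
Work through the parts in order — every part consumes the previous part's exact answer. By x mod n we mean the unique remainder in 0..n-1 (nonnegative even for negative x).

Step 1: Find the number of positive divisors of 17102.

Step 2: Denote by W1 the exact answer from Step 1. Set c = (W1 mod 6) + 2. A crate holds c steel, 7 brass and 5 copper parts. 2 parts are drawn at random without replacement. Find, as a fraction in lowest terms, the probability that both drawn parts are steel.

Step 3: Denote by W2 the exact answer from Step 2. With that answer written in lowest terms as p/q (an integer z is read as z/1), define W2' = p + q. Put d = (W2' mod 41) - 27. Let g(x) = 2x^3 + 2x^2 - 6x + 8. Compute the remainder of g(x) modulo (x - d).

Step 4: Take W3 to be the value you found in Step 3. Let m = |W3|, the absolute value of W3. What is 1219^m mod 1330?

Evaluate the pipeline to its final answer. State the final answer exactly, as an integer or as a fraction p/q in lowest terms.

Step 1: 17102 = 2 * 17 * 503; number of divisors = (1+1) * (1+1) * (1+1) = 8; answer 8
Step 2: W1 = 8; c = 4; total draws C(16,2) = 120; favorable C(4,2) = 6; P = 1/20; answer 1/20
Step 3: W2 = 1/20; threaded value p + q = 21; d = -6; remainder = value at the root: 2*(-6)^3 + 2*(-6)^2 - 6*(-6)^1 + 8 = (-432) + (72) + (36) + (8) = -316; answer -316
Step 4: W3 = -316; m = 316; squarings mod 1330: 1219^1=1219, 1219^2=351, 1219^4=841, 1219^8=1051, 1219^16=701, 1219^32=631, 1219^64=491, 1219^128=351, 1219^256=841; 1219^316 = 1219^4 * 1219^8 * 1219^16 * 1219^32 * 1219^256 = 491 (mod 1330); answer 491

491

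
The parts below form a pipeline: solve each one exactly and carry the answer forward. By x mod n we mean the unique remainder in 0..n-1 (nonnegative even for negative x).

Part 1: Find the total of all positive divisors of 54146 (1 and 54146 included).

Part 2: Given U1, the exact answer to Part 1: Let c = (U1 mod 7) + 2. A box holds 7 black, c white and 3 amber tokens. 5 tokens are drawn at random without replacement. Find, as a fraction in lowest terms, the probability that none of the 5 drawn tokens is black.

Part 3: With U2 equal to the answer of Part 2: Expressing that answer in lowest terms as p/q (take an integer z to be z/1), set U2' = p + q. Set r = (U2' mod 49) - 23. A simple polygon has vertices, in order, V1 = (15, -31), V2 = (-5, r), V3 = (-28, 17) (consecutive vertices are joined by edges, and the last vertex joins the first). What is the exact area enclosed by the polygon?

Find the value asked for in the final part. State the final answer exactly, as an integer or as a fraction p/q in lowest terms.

Part 1: 54146 = 2 * 27073; sigma = (1 + 2) * (1 + 27073) = 3 * 27074 = 81222; answer 81222
Part 2: U1 = 81222; c = 3; total draws C(13,5) = 1287; favorable C(6,5) = 6; P = 2/429; answer 2/429
Part 3: U2 = 2/429; threaded value p + q = 431; r = 16; cross terms: (15*16 - -5*-31)=85, (-5*17 - -28*16)=363, (-28*-31 - 15*17)=613; twice the area = |1061| = 1061; area = 1061/2; answer 1061/2

1061/2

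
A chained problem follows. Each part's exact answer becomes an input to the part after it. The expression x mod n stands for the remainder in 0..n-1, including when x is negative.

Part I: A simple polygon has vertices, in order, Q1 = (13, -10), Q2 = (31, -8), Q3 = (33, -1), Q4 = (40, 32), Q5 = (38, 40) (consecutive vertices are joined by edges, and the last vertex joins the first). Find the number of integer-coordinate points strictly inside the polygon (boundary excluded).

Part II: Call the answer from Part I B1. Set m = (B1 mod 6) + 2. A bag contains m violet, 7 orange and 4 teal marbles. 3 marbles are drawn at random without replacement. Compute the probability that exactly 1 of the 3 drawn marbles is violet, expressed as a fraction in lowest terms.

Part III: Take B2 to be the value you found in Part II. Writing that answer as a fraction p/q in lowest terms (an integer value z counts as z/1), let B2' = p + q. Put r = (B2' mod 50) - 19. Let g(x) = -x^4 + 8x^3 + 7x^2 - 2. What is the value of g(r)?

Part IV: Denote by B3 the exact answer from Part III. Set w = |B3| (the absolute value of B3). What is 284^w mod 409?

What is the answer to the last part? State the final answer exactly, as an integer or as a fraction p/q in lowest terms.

150

Part I: cross terms: (13*-8 - 31*-10)=206, (31*-1 - 33*-8)=233, (33*32 - 40*-1)=1096, (40*40 - 38*32)=384, (38*-10 - 13*40)=-900; twice the area = |1019| = 1019; area = 1019/2; boundary points = 2 + 1 + 1 + 2 + 25 = 31; strictly interior points = area - boundary/2 + 1 = 495; answer 495
Part II: B1 = 495; m = 5; total draws C(16,3) = 560; favorable C(5,1)*C(11,2) = 275; P = 55/112; answer 55/112
Part III: B2 = 55/112; threaded value p + q = 167; r = -2; -1*(-2)^4 + 8*(-2)^3 + 7*(-2)^2 - 2 = (-16) + (-64) + (28) + (-2) = -54; answer -54
Part IV: B3 = -54; w = 54; squarings mod 409: 284^1=284, 284^2=83, 284^4=345, 284^8=6, 284^16=36, 284^32=69; 284^54 = 284^2 * 284^4 * 284^16 * 284^32 = 150 (mod 409); answer 150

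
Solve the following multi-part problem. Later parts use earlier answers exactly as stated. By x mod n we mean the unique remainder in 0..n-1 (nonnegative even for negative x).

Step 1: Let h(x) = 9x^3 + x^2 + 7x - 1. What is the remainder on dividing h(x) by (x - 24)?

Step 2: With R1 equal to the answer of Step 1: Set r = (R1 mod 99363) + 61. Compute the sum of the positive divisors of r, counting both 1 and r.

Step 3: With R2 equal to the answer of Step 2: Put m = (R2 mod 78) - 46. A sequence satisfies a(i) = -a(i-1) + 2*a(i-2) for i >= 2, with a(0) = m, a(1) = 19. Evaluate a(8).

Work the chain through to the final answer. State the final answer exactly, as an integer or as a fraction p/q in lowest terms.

Step 1: remainder = value at the root: 9*(24)^3 + 1*(24)^2 + 7*(24)^1 - 1 = (124416) + (576) + (168) + (-1) = 125159; answer 125159
Step 2: R1 = 125159; r = 25857; 25857 = 3^2 * 13^2 * 17; sigma = (1 + 3 + 9) * (1 + 13 + 169) * (1 + 17) = 13 * 183 * 18 = 42822; answer 42822
Step 3: R2 = 42822; m = -46; a(2) = -1*(19) + 2*(-46) = -111; iterating: a(2)=-111, a(3)=149, a(4)=-371, a(5)=669, a(6)=-1411, a(7)=2749, a(8)=-5571; answer -5571

-5571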